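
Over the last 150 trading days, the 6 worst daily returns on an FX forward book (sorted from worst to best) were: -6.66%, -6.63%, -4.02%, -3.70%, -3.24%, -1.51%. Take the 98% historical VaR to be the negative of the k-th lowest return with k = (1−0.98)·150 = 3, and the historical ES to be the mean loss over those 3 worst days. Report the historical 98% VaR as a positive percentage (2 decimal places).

k = 3; the 3rd lowest return is -4.02%, so VaR = 4.02%.

4.02%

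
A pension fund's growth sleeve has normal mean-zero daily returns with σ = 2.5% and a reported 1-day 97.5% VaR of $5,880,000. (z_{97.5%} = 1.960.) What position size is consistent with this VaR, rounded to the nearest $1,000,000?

$120,000,000

VaR as a fraction of value: z·σ = 1.960 × 2.5% = 4.9%.
Position = $5,880,000 / 0.049 = $120,000,000.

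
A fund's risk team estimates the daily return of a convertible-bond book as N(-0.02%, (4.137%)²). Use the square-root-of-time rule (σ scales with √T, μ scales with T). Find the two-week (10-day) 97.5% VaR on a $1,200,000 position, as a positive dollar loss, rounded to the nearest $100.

At 97.5%, z = 1.960.
σ_{10d} = 4.137% × √10 = 13.082%; μ_{10d} = 10 × -0.02% = -0.200%.
VaR = −(-0.200%) + 1.960 × 13.082% = 25.841%.
On $1,200,000: 0.25841 × $1,200,000 = $310,092.

$310,100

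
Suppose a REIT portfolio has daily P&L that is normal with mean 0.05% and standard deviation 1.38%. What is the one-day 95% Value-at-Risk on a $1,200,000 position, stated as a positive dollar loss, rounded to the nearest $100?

At 95% one-sided, z = 1.645.
VaR = −μ + z·σ = −(0.05%) + 1.645 × 1.38% = 2.220%.
On $1,200,000: 0.02220 × $1,200,000 = $26,640.

$26,600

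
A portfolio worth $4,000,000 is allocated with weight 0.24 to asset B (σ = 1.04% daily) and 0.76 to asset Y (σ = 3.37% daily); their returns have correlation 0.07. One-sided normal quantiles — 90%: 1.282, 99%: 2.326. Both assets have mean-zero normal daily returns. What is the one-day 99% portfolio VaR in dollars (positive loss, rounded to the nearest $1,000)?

$241,000

σ_p² = 0.24²·1.04² + 0.76²·3.37² + 2·0.07·0.24·0.76·1.04·3.37 = 6.7115 (%²).
σ_p = √6.7115 = 2.591%.
VaR = 2.326 × 2.591% = 6.027%; on $4,000,000 that is $241,080.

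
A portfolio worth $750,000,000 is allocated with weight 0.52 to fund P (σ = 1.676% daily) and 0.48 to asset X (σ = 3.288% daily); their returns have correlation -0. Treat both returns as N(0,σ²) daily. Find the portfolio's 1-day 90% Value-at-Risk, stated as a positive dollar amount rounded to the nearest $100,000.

σ_p² = 0.52²·1.676² + 0.48²·3.288² + 2·-0·0.52·0.48·1.676·3.288 = 3.2504 (%²).
σ_p = √3.2504 = 1.803%.
At 90%, z = 1.282.
VaR = 1.282 × 1.803% = 2.311%; on $750,000,000 that is $17,332,500.

$17,300,000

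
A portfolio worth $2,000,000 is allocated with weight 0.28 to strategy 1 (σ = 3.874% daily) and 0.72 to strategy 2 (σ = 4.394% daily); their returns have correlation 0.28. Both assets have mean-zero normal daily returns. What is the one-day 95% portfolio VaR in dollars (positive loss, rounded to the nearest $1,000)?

σ_p² = 0.28²·3.874² + 0.72²·4.394² + 2·0.28·0.28·0.72·3.874·4.394 = 13.1072 (%²).
σ_p = √13.1072 = 3.620%.
At 95%, z = 1.645.
VaR = 1.645 × 3.620% = 5.955%; on $2,000,000 that is $119,100.

$119,000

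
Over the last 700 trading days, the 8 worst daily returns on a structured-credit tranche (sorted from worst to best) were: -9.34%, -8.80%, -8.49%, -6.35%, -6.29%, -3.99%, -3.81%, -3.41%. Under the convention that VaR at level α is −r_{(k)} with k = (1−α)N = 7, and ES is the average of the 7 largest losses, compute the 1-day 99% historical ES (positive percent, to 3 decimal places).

The 7 worst returns sum to -47.07%.
ES = −(-47.07%) / 7 = 6.7242…% ≈ 6.724%.

6.724%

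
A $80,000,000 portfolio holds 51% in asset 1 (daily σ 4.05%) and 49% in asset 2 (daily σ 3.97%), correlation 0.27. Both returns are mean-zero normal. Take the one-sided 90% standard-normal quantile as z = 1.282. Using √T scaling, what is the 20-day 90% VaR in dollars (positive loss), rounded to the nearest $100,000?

σ_p = √(0.51²·4.05² + 0.49²·3.97² + 2·0.27·0.51·0.49·4.05·3.97) = 3.197%.
σ_{20d} = 3.197% × √20 = 14.297%.
VaR = 1.282 × 14.297% = 18.329%; on $80,000,000 that is $14,663,200.

$14,700,000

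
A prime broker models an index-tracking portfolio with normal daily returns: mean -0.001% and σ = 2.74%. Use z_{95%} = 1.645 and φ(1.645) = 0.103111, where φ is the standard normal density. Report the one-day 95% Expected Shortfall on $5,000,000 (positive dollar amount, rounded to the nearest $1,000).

$283,000

Tail multiplier: φ(z)/(1−α) = 0.103111 / 0.05 = 2.062.
ES = −(-0.001%) + 2.74% × 2.062 = 5.651%.
On $5,000,000: 0.05651 × $5,000,000 = $282,550.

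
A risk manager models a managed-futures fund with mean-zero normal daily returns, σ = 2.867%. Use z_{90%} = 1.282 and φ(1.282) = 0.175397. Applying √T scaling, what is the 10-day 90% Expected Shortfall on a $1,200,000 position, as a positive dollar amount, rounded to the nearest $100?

σ_{10d} = 2.867% × √10 = 9.066%.
ES multiplier = φ(z)/(1−α) = 0.175397/0.1 = 1.754.
ES = 9.066% × 1.754 = 15.902%; on $1,200,000: $190,824.

$190,800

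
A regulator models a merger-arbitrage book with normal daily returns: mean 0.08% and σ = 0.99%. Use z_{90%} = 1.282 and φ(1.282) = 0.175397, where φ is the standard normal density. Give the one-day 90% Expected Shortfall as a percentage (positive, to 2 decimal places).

1.66%

Tail multiplier: φ(z)/(1−α) = 0.175397 / 0.1 = 1.754.
ES = −(0.08%) + 0.99% × 1.754 = 1.656%.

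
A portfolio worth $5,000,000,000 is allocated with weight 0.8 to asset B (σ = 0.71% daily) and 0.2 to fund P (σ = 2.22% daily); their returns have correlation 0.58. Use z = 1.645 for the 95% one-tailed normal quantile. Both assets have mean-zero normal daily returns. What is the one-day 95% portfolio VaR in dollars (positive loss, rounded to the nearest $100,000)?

$74,100,000

σ_p² = 0.8²·0.71² + 0.2²·2.22² + 2·0.58·0.8·0.2·0.71·2.22 = 0.8123 (%²).
σ_p = √0.8123 = 0.901%.
VaR = 1.645 × 0.901% = 1.482%; on $5,000,000,000 that is $74,100,000.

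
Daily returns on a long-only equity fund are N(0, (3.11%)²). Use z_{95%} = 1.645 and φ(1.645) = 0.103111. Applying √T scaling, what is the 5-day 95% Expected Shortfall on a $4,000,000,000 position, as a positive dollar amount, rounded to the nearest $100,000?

σ_{5d} = 3.11% × √5 = 6.954%.
ES multiplier = φ(z)/(1−α) = 0.103111/0.05 = 2.062.
ES = 6.954% × 2.062 = 14.339%; on $4,000,000,000: $573,560,000.

$573,600,000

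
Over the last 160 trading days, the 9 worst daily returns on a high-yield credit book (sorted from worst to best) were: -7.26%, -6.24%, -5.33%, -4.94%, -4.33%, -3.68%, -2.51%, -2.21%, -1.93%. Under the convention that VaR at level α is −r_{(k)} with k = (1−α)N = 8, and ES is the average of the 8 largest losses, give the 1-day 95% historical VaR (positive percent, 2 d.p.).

k = 8; the 8th lowest return is -2.21%, so VaR = 2.21%.

2.21%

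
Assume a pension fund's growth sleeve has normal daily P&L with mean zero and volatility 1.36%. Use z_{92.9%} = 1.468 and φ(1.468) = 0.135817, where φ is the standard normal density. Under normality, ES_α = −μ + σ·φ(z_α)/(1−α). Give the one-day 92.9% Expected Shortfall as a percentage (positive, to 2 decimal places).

Tail multiplier: φ(z)/(1−α) = 0.135817 / 0.071 = 1.913.
ES = 1.36% × 1.913 = 2.602%.

2.60%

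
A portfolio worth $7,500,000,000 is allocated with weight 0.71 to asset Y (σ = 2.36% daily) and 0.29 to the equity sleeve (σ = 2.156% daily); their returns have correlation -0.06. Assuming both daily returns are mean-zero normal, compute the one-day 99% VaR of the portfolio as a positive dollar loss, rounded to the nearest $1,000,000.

σ_p² = 0.71²·2.36² + 0.29²·2.156² + 2·-0.06·0.71·0.29·2.36·2.156 = 3.0728 (%²).
σ_p = √3.0728 = 1.753%.
At 99%, z = 2.326.
VaR = 2.326 × 1.753% = 4.077%; on $7,500,000,000 that is $305,775,000.

$306,000,000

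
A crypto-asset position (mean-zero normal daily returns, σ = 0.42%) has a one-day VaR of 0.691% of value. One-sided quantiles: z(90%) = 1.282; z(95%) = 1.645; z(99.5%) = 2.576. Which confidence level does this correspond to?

Implied z = VaR/σ = 0.691 / 0.42 = 1.645.
This matches z(95%) = 1.645.

95%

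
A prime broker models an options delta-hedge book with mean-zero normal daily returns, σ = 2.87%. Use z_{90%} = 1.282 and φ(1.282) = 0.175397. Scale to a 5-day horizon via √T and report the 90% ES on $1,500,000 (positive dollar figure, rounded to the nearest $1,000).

$169,000

σ_{5d} = 2.87% × √5 = 6.418%.
ES multiplier = φ(z)/(1−α) = 0.175397/0.1 = 1.754.
ES = 6.418% × 1.754 = 11.257%; on $1,500,000: $168,855.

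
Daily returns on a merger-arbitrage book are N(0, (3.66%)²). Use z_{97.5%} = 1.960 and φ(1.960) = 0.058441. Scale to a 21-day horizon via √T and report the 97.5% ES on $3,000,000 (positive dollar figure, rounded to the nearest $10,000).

σ_{21d} = 3.66% × √21 = 16.772%.
ES multiplier = φ(z)/(1−α) = 0.058441/0.025 = 2.338.
ES = 16.772% × 2.338 = 39.213%; on $3,000,000: $1,176,390.

$1,180,000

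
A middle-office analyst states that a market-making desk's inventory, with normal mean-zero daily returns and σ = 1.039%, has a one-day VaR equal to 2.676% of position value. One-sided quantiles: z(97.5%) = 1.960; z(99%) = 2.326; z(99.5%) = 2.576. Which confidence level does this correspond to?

99.5%

Implied z = VaR/σ = 2.676 / 1.039 = 2.576.
This matches z(99.5%) = 2.576.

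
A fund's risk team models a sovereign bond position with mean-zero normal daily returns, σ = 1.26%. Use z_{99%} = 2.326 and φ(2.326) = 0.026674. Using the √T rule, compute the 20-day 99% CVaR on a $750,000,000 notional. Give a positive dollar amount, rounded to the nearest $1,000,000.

$113,000,000

σ_{20d} = 1.26% × √20 = 5.635%.
ES multiplier = φ(z)/(1−α) = 0.026674/0.01 = 2.667.
ES = 5.635% × 2.667 = 15.029%; on $750,000,000: $112,717,500.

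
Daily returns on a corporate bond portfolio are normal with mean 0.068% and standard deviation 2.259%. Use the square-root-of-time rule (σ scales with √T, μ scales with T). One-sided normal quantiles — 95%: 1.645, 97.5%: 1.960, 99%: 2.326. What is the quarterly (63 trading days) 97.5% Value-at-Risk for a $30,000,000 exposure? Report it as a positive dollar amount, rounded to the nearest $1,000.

σ_{63d} = 2.259% × √63 = 17.930%; μ_{63d} = 63 × 0.068% = 4.284%.
VaR = −(4.284%) + 1.960 × 17.930% = 30.859%.
On $30,000,000: 0.30859 × $30,000,000 = $9,257,700.

$9,258,000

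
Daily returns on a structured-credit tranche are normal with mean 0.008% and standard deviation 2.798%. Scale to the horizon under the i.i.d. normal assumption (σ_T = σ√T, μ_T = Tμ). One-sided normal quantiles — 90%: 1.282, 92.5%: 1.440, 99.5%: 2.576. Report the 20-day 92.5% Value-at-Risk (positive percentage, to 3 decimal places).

σ_{20d} = 2.798% × √20 = 12.513%; μ_{20d} = 20 × 0.008% = 0.160%.
VaR = −(0.160%) + 1.440 × 12.513% = 17.859%.

17.859%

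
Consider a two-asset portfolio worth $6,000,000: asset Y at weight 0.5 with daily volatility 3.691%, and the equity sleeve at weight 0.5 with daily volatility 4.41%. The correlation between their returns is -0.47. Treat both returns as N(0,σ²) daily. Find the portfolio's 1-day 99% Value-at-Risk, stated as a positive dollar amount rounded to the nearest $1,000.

σ_p² = 0.5²·3.691² + 0.5²·4.41² + 2·-0.47·0.5·0.5·3.691·4.41 = 4.4427 (%²).
σ_p = √4.4427 = 2.108%.
At 99%, z = 2.326.
VaR = 2.326 × 2.108% = 4.903%; on $6,000,000 that is $294,180.

$294,000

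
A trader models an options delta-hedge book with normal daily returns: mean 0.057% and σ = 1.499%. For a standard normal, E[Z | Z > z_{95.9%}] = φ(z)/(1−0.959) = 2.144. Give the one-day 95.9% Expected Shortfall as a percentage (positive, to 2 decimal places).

3.16%

ES = −(0.057%) + 1.499% × 2.144 = 3.157%.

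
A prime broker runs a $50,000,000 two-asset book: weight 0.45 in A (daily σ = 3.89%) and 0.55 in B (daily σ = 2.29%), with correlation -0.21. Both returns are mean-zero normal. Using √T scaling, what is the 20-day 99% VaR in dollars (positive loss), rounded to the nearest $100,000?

$10,000,000

σ_p = √(0.45²·3.89² + 0.55²·2.29² + 2·-0.21·0.45·0.55·3.89·2.29) = 1.930%.
σ_{20d} = 1.930% × √20 = 8.631%.
z(99%) = 2.326.
VaR = 2.326 × 8.631% = 20.076%; on $50,000,000 that is $10,038,000.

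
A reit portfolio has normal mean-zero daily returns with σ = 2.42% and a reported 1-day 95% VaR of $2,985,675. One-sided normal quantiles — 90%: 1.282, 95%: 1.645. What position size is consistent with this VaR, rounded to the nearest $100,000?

VaR as a fraction of value: z·σ = 1.645 × 2.42% = 3.9809%.
Position = $2,985,675 / 0.039809 = $75,000,000.

$75,000,000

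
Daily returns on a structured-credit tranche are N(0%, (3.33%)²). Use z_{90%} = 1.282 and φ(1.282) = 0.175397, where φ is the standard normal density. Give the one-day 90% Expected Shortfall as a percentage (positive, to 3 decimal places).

5.841%

Tail multiplier: φ(z)/(1−α) = 0.175397 / 0.1 = 1.754.
ES = 3.33% × 1.754 = 5.841%.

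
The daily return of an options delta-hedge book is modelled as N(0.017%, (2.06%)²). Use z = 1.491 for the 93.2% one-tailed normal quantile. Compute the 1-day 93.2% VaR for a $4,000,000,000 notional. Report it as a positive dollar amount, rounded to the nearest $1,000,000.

VaR = −μ + z·σ = −(0.017%) + 1.491 × 2.06% = 3.054%.
On $4,000,000,000: 0.03054 × $4,000,000,000 = $122,160,000.

$122,000,000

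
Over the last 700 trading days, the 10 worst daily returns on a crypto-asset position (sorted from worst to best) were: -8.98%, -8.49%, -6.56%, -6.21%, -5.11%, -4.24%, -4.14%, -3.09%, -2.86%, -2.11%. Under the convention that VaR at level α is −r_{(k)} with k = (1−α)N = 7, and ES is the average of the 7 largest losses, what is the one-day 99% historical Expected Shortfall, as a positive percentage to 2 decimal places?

The 7 worst returns sum to -43.73%.
ES = −(-43.73%) / 7 = 6.2471…% ≈ 6.25%.

6.25%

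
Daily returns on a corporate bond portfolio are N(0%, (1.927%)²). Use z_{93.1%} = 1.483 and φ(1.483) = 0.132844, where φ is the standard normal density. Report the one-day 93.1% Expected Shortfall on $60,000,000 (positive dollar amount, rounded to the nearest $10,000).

Tail multiplier: φ(z)/(1−α) = 0.132844 / 0.069 = 1.925.
ES = 1.927% × 1.925 = 3.709%.
On $60,000,000: 0.03709 × $60,000,000 = $2,225,400.

$2,230,000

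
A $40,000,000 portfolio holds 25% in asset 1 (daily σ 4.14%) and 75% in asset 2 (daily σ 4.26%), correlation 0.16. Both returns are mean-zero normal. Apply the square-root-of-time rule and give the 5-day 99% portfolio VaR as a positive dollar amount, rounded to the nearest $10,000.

$7,310,000

σ_p = √(0.25²·4.14² + 0.75²·4.26² + 2·0.16·0.25·0.75·4.14·4.26) = 3.512%.
σ_{5d} = 3.512% × √5 = 7.853%.
z(99%) = 2.326.
VaR = 2.326 × 7.853% = 18.266%; on $40,000,000 that is $7,306,400.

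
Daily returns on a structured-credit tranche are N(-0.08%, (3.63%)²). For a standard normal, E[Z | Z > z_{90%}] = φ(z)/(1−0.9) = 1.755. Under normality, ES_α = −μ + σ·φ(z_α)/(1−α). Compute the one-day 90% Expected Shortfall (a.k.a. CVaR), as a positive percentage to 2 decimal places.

ES = −(-0.08%) + 3.63% × 1.755 = 6.451%.

6.45%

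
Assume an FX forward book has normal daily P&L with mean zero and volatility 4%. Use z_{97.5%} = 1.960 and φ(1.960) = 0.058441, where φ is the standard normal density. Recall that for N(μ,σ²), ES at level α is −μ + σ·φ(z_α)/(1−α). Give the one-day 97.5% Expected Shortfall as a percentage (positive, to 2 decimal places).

Tail multiplier: φ(z)/(1−α) = 0.058441 / 0.025 = 2.338.
ES = 4% × 2.338 = 9.352%.

9.35%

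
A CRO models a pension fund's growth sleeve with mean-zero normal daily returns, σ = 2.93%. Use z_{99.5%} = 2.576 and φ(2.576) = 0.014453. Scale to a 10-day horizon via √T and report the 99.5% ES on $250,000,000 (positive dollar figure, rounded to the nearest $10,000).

σ_{10d} = 2.93% × √10 = 9.265%.
ES multiplier = φ(z)/(1−α) = 0.014453/0.005 = 2.891.
ES = 9.265% × 2.891 = 26.785%; on $250,000,000: $66,962,500.

$66,960,000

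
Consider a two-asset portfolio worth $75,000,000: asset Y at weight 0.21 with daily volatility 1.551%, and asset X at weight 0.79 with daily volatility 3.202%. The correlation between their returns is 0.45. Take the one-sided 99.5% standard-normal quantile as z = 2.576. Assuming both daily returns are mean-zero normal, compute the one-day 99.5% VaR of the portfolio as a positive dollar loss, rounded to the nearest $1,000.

$5,201,000

σ_p² = 0.21²·1.551² + 0.79²·3.202² + 2·0.45·0.21·0.79·1.551·3.202 = 7.2464 (%²).
σ_p = √7.2464 = 2.692%.
VaR = 2.576 × 2.692% = 6.935%; on $75,000,000 that is $5,201,250.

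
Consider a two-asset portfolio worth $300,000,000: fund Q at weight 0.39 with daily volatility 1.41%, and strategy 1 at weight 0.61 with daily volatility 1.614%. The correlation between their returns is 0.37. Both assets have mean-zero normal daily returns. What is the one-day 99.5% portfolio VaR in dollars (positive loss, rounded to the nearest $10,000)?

$9,990,000

σ_p² = 0.39²·1.41² + 0.61²·1.614² + 2·0.37·0.39·0.61·1.41·1.614 = 1.6723 (%²).
σ_p = √1.6723 = 1.293%.
At 99.5%, z = 2.576.
VaR = 2.576 × 1.293% = 3.331%; on $300,000,000 that is $9,993,000.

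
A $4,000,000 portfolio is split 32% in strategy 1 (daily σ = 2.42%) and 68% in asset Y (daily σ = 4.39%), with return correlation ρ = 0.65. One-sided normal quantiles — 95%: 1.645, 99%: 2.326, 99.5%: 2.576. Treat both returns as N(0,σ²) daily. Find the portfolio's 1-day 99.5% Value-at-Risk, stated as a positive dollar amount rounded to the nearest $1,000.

σ_p² = 0.32²·2.42² + 0.68²·4.39² + 2·0.65·0.32·0.68·2.42·4.39 = 12.5164 (%²).
σ_p = √12.5164 = 3.538%.
VaR = 2.576 × 3.538% = 9.114%; on $4,000,000 that is $364,560.

$365,000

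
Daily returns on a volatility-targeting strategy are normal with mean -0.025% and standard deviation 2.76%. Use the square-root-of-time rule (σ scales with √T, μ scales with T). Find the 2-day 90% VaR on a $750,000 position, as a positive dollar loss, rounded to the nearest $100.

At 90%, z = 1.282.
σ_{2d} = 2.76% × √2 = 3.903%; μ_{2d} = 2 × -0.025% = -0.050%.
VaR = −(-0.050%) + 1.282 × 3.903% = 5.054%.
On $750,000: 0.05054 × $750,000 = $37,905.

$37,900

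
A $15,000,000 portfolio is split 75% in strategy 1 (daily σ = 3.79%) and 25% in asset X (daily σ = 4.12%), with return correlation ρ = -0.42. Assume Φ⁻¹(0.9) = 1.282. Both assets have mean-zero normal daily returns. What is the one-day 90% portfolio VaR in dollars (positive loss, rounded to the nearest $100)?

σ_p² = 0.75²·3.79² + 0.25²·4.12² + 2·-0.42·0.75·0.25·3.79·4.12 = 6.6814 (%²).
σ_p = √6.6814 = 2.585%.
VaR = 1.282 × 2.585% = 3.314%; on $15,000,000 that is $497,100.

$497,100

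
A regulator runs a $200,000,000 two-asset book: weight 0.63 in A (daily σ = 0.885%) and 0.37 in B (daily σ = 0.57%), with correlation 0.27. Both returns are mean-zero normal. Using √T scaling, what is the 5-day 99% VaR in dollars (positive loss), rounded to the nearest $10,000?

$6,730,000

σ_p = √(0.63²·0.885² + 0.37²·0.57² + 2·0.27·0.63·0.37·0.885·0.57) = 0.647%.
σ_{5d} = 0.647% × √5 = 1.447%.
z(99%) = 2.326.
VaR = 2.326 × 1.447% = 3.366%; on $200,000,000 that is $6,732,000.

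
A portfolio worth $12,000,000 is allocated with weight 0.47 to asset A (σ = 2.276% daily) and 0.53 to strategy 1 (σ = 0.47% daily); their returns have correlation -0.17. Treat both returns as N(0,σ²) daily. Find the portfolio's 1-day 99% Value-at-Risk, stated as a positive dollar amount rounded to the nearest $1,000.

σ_p² = 0.47²·2.276² + 0.53²·0.47² + 2·-0.17·0.47·0.53·2.276·0.47 = 1.1158 (%²).
σ_p = √1.1158 = 1.056%.
At 99%, z = 2.326.
VaR = 2.326 × 1.056% = 2.456%; on $12,000,000 that is $294,720.

$295,000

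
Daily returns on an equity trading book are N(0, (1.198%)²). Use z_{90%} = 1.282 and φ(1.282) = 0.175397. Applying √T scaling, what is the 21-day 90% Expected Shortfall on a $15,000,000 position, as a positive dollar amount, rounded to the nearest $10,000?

σ_{21d} = 1.198% × √21 = 5.490%.
ES multiplier = φ(z)/(1−α) = 0.175397/0.1 = 1.754.
ES = 5.490% × 1.754 = 9.629%; on $15,000,000: $1,444,350.

$1,440,000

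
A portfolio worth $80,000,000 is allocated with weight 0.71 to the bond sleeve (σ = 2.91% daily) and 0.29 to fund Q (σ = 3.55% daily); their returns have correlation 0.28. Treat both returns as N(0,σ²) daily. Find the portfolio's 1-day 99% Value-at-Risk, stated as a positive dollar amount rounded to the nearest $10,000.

$4,750,000

σ_p² = 0.71²·2.91² + 0.29²·3.55² + 2·0.28·0.71·0.29·2.91·3.55 = 6.5198 (%²).
σ_p = √6.5198 = 2.553%.
At 99%, z = 2.326.
VaR = 2.326 × 2.553% = 5.938%; on $80,000,000 that is $4,750,400.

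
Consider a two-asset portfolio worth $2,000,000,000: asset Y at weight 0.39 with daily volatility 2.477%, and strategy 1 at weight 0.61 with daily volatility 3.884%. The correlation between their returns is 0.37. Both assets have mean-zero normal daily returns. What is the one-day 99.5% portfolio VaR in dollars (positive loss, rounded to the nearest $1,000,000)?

$148,000,000

σ_p² = 0.39²·2.477² + 0.61²·3.884² + 2·0.37·0.39·0.61·2.477·3.884 = 8.2402 (%²).
σ_p = √8.2402 = 2.871%.
At 99.5%, z = 2.576.
VaR = 2.576 × 2.871% = 7.396%; on $2,000,000,000 that is $147,920,000.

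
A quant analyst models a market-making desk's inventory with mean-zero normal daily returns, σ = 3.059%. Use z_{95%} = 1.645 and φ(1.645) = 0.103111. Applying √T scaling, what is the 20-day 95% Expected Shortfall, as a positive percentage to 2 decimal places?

28.21%

σ_{20d} = 3.059% × √20 = 13.680%.
ES multiplier = φ(z)/(1−α) = 0.103111/0.05 = 2.062.
ES = 13.680% × 2.062 = 28.208%.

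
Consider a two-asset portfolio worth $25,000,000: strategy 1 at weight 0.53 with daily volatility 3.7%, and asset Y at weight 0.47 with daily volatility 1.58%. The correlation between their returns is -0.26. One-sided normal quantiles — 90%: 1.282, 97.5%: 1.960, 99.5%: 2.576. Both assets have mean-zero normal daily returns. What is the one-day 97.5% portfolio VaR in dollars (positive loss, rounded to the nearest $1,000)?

σ_p² = 0.53²·3.7² + 0.47²·1.58² + 2·-0.26·0.53·0.47·3.7·1.58 = 3.6397 (%²).
σ_p = √3.6397 = 1.908%.
VaR = 1.960 × 1.908% = 3.740%; on $25,000,000 that is $935,000.

$935,000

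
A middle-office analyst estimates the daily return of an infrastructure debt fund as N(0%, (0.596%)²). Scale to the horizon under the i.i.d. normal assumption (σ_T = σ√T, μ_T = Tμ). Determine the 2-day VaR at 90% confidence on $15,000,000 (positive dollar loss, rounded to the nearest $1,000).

At 90%, z = 1.282.
σ_{2d} = 0.596% × √2 = 0.843%.
VaR = 1.282 × 0.843% = 1.081%.
On $15,000,000: 0.01081 × $15,000,000 = $162,150.

$162,000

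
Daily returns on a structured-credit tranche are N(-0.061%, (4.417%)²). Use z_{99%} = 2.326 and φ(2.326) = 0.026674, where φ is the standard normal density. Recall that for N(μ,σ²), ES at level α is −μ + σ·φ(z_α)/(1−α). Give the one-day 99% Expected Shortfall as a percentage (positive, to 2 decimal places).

Tail multiplier: φ(z)/(1−α) = 0.026674 / 0.01 = 2.667.
ES = −(-0.061%) + 4.417% × 2.667 = 11.841%.

11.84%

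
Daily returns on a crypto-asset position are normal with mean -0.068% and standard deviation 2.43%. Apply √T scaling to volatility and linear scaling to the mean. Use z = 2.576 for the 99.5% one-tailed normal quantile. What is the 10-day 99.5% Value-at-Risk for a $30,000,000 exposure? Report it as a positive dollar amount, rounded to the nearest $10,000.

σ_{10d} = 2.43% × √10 = 7.684%; μ_{10d} = 10 × -0.068% = -0.680%.
VaR = −(-0.680%) + 2.576 × 7.684% = 20.474%.
On $30,000,000: 0.20474 × $30,000,000 = $6,142,200.

$6,140,000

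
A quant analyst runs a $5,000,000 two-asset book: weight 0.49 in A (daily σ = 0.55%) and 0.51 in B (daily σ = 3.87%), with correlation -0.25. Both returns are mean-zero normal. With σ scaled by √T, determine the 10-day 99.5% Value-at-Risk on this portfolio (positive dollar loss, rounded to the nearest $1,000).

σ_p = √(0.49²·0.55² + 0.51²·3.87² + 2·-0.25·0.49·0.51·0.55·3.87) = 1.924%.
σ_{10d} = 1.924% × √10 = 6.084%.
z(99.5%) = 2.576.
VaR = 2.576 × 6.084% = 15.672%; on $5,000,000 that is $783,600.

$784,000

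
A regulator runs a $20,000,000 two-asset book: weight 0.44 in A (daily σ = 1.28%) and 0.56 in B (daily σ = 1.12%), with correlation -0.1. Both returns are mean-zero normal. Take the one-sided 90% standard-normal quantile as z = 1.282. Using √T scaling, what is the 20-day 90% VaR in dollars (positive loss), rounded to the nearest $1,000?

σ_p = √(0.44²·1.28² + 0.56²·1.12² + 2·-0.1·0.44·0.56·1.28·1.12) = 0.800%.
σ_{20d} = 0.800% × √20 = 3.578%.
VaR = 1.282 × 3.578% = 4.587%; on $20,000,000 that is $917,400.

$917,000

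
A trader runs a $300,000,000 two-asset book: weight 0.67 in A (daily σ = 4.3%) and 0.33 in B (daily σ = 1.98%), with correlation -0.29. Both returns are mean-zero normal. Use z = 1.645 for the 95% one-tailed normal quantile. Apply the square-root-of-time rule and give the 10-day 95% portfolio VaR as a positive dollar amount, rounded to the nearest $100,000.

σ_p = √(0.67²·4.3² + 0.33²·1.98² + 2·-0.29·0.67·0.33·4.3·1.98) = 2.763%.
σ_{10d} = 2.763% × √10 = 8.737%.
VaR = 1.645 × 8.737% = 14.372%; on $300,000,000 that is $43,116,000.

$43,100,000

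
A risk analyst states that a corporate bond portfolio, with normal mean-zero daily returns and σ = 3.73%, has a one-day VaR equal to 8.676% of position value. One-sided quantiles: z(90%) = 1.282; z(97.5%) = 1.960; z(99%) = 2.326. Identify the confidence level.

Implied z = VaR/σ = 8.676 / 3.73 = 2.326.
This matches z(99%) = 2.326.

99%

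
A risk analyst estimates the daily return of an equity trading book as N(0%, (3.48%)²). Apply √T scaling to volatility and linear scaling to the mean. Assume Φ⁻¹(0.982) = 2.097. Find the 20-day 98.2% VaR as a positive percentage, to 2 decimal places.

σ_{20d} = 3.48% × √20 = 15.563%.
VaR = 2.097 × 15.563% = 32.636%.

32.64%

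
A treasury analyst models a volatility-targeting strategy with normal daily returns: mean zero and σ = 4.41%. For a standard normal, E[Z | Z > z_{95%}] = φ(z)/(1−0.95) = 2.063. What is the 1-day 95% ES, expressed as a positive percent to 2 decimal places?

ES = 4.41% × 2.063 = 9.098%.

9.10%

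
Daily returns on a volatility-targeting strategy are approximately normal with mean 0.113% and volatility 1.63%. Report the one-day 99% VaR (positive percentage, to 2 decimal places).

3.68%

At 99% one-sided, z = 2.326.
VaR = −μ + z·σ = −(0.113%) + 2.326 × 1.63% = 3.678%.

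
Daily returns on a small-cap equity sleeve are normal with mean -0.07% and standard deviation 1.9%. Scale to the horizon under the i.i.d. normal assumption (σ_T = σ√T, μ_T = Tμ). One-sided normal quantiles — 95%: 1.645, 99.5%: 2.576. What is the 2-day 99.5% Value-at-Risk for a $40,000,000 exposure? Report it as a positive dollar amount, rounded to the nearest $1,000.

$2,825,000

σ_{2d} = 1.9% × √2 = 2.687%; μ_{2d} = 2 × -0.07% = -0.140%.
VaR = −(-0.140%) + 2.576 × 2.687% = 7.062%.
On $40,000,000: 0.07062 × $40,000,000 = $2,824,800.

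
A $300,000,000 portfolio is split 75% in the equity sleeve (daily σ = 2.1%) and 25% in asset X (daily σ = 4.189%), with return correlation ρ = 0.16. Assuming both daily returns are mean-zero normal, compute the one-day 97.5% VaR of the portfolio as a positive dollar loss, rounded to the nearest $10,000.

$11,910,000

σ_p² = 0.75²·2.1² + 0.25²·4.189² + 2·0.16·0.75·0.25·2.1·4.189 = 4.1052 (%²).
σ_p = √4.1052 = 2.026%.
At 97.5%, z = 1.960.
VaR = 1.960 × 2.026% = 3.971%; on $300,000,000 that is $11,913,000.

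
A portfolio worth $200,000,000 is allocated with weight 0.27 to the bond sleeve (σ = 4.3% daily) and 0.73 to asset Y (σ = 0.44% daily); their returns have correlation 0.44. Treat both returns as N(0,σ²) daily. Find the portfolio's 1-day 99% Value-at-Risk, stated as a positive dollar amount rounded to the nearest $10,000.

$6,210,000

σ_p² = 0.27²·4.3² + 0.73²·0.44² + 2·0.44·0.27·0.73·4.3·0.44 = 1.7793 (%²).
σ_p = √1.7793 = 1.334%.
At 99%, z = 2.326.
VaR = 2.326 × 1.334% = 3.103%; on $200,000,000 that is $6,206,000.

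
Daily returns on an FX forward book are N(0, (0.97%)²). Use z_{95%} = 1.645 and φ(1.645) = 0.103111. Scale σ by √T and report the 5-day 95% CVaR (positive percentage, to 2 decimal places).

σ_{5d} = 0.97% × √5 = 2.169%.
ES multiplier = φ(z)/(1−α) = 0.103111/0.05 = 2.062.
ES = 2.169% × 2.062 = 4.472%.

4.47%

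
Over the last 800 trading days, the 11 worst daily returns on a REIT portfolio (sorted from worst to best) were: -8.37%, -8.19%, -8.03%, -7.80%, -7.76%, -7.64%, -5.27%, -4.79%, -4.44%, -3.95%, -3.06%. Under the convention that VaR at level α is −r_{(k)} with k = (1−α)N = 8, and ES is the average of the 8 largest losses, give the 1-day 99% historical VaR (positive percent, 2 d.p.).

k = 8; the 8th lowest return is -4.79%, so VaR = 4.79%.

4.79%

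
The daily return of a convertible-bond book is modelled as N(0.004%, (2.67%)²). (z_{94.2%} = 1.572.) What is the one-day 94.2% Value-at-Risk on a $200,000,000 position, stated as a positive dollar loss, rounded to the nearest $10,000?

$8,390,000

VaR = −μ + z·σ = −(0.004%) + 1.572 × 2.67% = 4.193%.
On $200,000,000: 0.04193 × $200,000,000 = $8,386,000.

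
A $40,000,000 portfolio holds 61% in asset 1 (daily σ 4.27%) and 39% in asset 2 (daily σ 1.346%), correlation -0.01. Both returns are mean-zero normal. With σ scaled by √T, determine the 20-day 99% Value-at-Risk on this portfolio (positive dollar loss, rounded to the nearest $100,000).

$11,000,000

σ_p = √(0.61²·4.27² + 0.39²·1.346² + 2·-0.01·0.61·0.39·4.27·1.346) = 2.652%.
σ_{20d} = 2.652% × √20 = 11.860%.
z(99%) = 2.326.
VaR = 2.326 × 11.860% = 27.586%; on $40,000,000 that is $11,034,400.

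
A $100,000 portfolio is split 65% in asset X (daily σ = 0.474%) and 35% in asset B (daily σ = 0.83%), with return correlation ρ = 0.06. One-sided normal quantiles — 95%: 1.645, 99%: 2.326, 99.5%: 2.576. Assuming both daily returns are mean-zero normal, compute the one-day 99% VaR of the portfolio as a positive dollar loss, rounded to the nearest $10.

σ_p² = 0.65²·0.474² + 0.35²·0.83² + 2·0.06·0.65·0.35·0.474·0.83 = 0.1901 (%²).
σ_p = √0.1901 = 0.436%.
VaR = 2.326 × 0.436% = 1.014%; on $100,000 that is $1,014.

$1,010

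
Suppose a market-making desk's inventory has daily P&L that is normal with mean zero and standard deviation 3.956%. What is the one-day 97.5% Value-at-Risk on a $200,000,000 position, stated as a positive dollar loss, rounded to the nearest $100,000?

At 97.5% one-sided, z = 1.960.
VaR = z·σ = 1.960 × 3.956% = 7.754%.
On $200,000,000: 0.07754 × $200,000,000 = $15,508,000.

$15,500,000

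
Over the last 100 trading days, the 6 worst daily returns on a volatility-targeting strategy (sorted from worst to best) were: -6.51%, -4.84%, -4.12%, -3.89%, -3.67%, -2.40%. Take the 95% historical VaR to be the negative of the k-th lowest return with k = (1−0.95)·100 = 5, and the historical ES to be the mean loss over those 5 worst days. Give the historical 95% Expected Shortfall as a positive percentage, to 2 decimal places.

The 5 worst returns sum to -23.03%.
ES = −(-23.03%) / 5 = 4.606% ≈ 4.61%.

4.61%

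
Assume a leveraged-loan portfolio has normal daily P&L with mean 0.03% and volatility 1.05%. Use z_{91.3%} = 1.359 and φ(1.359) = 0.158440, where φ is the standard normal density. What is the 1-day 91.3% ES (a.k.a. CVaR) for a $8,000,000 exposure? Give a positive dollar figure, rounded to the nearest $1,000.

Tail multiplier: φ(z)/(1−α) = 0.158440 / 0.087 = 1.821.
ES = −(0.03%) + 1.05% × 1.821 = 1.882%.
On $8,000,000: 0.01882 × $8,000,000 = $150,560.

$151,000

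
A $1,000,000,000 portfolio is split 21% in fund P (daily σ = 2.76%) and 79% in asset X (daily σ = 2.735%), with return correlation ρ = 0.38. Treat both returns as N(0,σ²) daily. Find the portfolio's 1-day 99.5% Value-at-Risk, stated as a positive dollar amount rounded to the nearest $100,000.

σ_p² = 0.21²·2.76² + 0.79²·2.735² + 2·0.38·0.21·0.79·2.76·2.735 = 5.9561 (%²).
σ_p = √5.9561 = 2.441%.
At 99.5%, z = 2.576.
VaR = 2.576 × 2.441% = 6.288%; on $1,000,000,000 that is $62,880,000.

$62,900,000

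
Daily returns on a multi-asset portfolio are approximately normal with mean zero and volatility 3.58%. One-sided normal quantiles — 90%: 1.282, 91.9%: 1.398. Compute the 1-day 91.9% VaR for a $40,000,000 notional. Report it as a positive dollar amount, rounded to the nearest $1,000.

VaR = z·σ = 1.398 × 3.58% = 5.005%.
On $40,000,000: 0.05005 × $40,000,000 = $2,002,000.

$2,002,000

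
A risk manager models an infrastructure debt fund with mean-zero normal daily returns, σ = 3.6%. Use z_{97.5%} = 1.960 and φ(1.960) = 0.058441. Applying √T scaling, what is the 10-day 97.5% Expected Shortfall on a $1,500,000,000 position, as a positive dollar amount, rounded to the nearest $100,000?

σ_{10d} = 3.6% × √10 = 11.384%.
ES multiplier = φ(z)/(1−α) = 0.058441/0.025 = 2.338.
ES = 11.384% × 2.338 = 26.616%; on $1,500,000,000: $399,240,000.

$399,200,000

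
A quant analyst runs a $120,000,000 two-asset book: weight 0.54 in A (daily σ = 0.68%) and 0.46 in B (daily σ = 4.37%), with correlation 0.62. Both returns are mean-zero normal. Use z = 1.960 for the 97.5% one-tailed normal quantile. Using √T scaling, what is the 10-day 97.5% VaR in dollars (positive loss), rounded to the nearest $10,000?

σ_p = √(0.54²·0.68² + 0.46²·4.37² + 2·0.62·0.54·0.46·0.68·4.37) = 2.256%.
σ_{10d} = 2.256% × √10 = 7.134%.
VaR = 1.960 × 7.134% = 13.983%; on $120,000,000 that is $16,779,600.

$16,780,000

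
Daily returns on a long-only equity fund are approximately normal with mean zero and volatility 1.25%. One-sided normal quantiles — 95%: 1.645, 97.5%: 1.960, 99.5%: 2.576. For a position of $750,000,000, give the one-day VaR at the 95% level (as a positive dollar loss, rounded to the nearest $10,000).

VaR = z·σ = 1.645 × 1.25% = 2.056%.
On $750,000,000: 0.02056 × $750,000,000 = $15,420,000.

$15,420,000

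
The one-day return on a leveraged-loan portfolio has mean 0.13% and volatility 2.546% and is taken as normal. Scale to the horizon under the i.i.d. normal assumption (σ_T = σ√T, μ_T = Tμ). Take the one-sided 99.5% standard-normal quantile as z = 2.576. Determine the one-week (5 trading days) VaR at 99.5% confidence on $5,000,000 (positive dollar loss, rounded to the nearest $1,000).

σ_{5d} = 2.546% × √5 = 5.693%; μ_{5d} = 5 × 0.13% = 0.650%.
VaR = −(0.650%) + 2.576 × 5.693% = 14.015%.
On $5,000,000: 0.14015 × $5,000,000 = $700,750.

$701,000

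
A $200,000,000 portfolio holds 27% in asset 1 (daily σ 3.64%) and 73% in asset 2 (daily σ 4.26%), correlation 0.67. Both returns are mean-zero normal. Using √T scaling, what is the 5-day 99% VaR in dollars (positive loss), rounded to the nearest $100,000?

σ_p = √(0.27²·3.64² + 0.73²·4.26² + 2·0.67·0.27·0.73·3.64·4.26) = 3.838%.
σ_{5d} = 3.838% × √5 = 8.582%.
z(99%) = 2.326.
VaR = 2.326 × 8.582% = 19.962%; on $200,000,000 that is $39,924,000.

$39,900,000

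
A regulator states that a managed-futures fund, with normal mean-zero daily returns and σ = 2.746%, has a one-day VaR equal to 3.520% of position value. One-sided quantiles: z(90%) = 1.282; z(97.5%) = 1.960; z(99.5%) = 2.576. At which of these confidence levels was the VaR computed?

90%

Implied z = VaR/σ = 3.520 / 2.746 = 1.282.
This matches z(90%) = 1.282.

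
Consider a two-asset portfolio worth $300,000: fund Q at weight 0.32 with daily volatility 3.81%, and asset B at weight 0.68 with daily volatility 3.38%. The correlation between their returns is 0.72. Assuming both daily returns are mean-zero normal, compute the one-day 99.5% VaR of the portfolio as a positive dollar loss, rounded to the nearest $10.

σ_p² = 0.32²·3.81² + 0.68²·3.38² + 2·0.72·0.32·0.68·3.81·3.38 = 10.8043 (%²).
σ_p = √10.8043 = 3.287%.
At 99.5%, z = 2.576.
VaR = 2.576 × 3.287% = 8.467%; on $300,000 that is $25,401.

$25,400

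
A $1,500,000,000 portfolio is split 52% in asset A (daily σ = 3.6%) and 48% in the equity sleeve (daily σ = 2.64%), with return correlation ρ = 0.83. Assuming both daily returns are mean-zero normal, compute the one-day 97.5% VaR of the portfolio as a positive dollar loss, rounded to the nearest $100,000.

σ_p² = 0.52²·3.6² + 0.48²·2.64² + 2·0.83·0.52·0.48·3.6·2.64 = 9.0480 (%²).
σ_p = √9.0480 = 3.008%.
At 97.5%, z = 1.960.
VaR = 1.960 × 3.008% = 5.896%; on $1,500,000,000 that is $88,440,000.

$88,400,000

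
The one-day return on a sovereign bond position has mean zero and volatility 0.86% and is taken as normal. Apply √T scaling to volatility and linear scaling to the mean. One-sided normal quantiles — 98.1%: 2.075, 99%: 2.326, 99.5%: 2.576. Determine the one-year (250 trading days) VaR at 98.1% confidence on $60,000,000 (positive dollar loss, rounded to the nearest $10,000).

σ_{250d} = 0.86% × √250 = 13.598%.
VaR = 2.075 × 13.598% = 28.216%.
On $60,000,000: 0.28216 × $60,000,000 = $16,929,600.

$16,930,000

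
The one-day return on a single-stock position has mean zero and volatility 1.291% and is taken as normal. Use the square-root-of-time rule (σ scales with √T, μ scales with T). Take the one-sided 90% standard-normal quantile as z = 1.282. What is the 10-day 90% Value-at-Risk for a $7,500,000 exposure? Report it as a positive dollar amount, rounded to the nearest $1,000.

σ_{10d} = 1.291% × √10 = 4.083%.
VaR = 1.282 × 4.083% = 5.234%.
On $7,500,000: 0.05234 × $7,500,000 = $392,550.

$393,000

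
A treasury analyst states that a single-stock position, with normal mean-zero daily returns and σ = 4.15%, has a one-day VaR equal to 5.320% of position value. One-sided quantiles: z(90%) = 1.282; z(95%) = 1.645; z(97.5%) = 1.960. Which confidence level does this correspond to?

90%

Implied z = VaR/σ = 5.320 / 4.15 = 1.282.
This matches z(90%) = 1.282.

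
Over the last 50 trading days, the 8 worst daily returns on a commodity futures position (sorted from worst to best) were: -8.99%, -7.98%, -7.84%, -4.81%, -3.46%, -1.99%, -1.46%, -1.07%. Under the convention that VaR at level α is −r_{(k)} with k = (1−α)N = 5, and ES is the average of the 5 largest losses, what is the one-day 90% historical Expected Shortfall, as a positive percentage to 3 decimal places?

The 5 worst returns sum to -33.08%.
ES = −(-33.08%) / 5 = 6.616%.

6.616%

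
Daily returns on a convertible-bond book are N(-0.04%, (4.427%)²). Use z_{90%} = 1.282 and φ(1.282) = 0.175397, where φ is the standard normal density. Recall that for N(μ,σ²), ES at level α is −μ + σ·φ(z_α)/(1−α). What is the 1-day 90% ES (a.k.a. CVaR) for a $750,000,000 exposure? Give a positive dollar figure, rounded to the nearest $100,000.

$58,500,000

Tail multiplier: φ(z)/(1−α) = 0.175397 / 0.1 = 1.754.
ES = −(-0.04%) + 4.427% × 1.754 = 7.805%.
On $750,000,000: 0.07805 × $750,000,000 = $58,537,500.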